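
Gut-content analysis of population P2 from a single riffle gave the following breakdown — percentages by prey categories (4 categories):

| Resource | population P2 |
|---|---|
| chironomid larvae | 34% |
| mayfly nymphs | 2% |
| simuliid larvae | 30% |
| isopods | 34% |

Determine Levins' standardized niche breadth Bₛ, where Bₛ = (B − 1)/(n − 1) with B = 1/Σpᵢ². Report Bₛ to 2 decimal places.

0.70

Convert percentages to proportions (divide by 100).
Σpᵢ² = 0.34² + 0.02² + 0.30² + 0.34² = 0.1156 + 0.0004 + 0.0900 + 0.1156 = 0.3216
B = 1 / 0.3216 = 3.1095
Bₛ = (B − 1)/(n − 1) = (3.1095 − 1)/(4 − 1) = 2.1095/3 = 0.7032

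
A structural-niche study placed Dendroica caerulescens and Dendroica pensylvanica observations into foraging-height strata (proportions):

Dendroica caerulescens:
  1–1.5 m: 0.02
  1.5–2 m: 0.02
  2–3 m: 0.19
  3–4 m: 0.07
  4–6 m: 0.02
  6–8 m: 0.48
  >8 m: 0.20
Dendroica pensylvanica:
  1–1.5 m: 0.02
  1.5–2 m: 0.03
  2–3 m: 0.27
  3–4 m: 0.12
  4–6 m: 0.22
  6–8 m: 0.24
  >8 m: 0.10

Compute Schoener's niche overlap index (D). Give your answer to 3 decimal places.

Σ|p₁ᵢ − p₂ᵢ| = 0.00 + 0.01 + 0.08 + 0.05 + 0.20 + 0.24 + 0.10 = 0.68
D = 1 − ½ × 0.68 = 1 − 0.340 = 0.66000

0.660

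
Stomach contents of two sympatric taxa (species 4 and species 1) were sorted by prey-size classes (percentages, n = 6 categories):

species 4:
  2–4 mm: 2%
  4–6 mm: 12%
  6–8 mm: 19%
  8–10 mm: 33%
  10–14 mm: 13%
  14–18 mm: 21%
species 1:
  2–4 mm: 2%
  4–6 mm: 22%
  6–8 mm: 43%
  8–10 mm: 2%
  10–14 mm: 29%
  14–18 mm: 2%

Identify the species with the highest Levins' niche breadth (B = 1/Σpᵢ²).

Convert percentages to proportions (divide by 100).
Σp_4ᵢ² = 0.02² + 0.12² + 0.19² + 0.33² + 0.13² + 0.21² = 0.0004 + 0.0144 + 0.0361 + 0.1089 + 0.0169 + 0.0441 = 0.2208
B_4 = 1 / 0.2208 = 4.5290
Σp_1ᵢ² = 0.02² + 0.22² + 0.43² + 0.02² + 0.29² + 0.02² = 0.0004 + 0.0484 + 0.1849 + 0.0004 + 0.0841 + 0.0004 = 0.3186
B_1 = 1 / 0.3186 = 3.1387
Highest B → broadest niche (most generalist): species 4 (B = 4.53).

species 4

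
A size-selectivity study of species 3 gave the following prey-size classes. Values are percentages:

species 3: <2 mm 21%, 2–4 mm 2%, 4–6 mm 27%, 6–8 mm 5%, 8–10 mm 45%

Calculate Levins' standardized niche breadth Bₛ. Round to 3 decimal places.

0.525

Convert percentages to proportions (divide by 100).
Σpᵢ² = 0.21² + 0.02² + 0.27² + 0.05² + 0.45² = 0.0441 + 0.0004 + 0.0729 + 0.0025 + 0.2025 = 0.3224
B = 1 / 0.3224 = 3.10174
Bₛ = (B − 1)/(n − 1) = (3.10174 − 1)/(5 − 1) = 2.10174/4 = 0.52544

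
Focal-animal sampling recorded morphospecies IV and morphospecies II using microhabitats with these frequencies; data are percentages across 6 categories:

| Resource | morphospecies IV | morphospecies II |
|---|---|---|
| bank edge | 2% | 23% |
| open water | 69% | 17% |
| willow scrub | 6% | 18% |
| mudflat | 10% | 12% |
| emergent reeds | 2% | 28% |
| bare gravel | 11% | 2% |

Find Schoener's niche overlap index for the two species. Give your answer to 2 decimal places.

Convert percentages to proportions (divide by 100).
Σ|p₁ᵢ − p₂ᵢ| = 0.21 + 0.52 + 0.12 + 0.02 + 0.26 + 0.09 = 1.22
D = 1 − ½ × 1.22 = 1 − 0.610 = 0.3900

0.39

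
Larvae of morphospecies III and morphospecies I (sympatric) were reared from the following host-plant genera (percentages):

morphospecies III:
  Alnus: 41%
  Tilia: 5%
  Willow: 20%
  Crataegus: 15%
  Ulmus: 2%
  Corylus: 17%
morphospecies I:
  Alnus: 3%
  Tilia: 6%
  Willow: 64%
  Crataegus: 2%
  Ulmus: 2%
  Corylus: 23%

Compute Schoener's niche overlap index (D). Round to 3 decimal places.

0.490

Convert percentages to proportions (divide by 100).
Σ|p₁ᵢ − p₂ᵢ| = 0.38 + 0.01 + 0.44 + 0.13 + 0.00 + 0.06 = 1.02
D = 1 − ½ × 1.02 = 1 − 0.510 = 0.49000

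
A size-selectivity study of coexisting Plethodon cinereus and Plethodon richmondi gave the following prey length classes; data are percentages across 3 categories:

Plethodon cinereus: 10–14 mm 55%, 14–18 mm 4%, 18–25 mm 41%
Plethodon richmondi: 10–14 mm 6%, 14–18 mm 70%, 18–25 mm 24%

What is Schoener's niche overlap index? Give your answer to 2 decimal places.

Convert percentages to proportions (divide by 100).
Σ|p₁ᵢ − p₂ᵢ| = 0.49 + 0.66 + 0.17 = 1.32
D = 1 − ½ × 1.32 = 1 − 0.660 = 0.3400

0.34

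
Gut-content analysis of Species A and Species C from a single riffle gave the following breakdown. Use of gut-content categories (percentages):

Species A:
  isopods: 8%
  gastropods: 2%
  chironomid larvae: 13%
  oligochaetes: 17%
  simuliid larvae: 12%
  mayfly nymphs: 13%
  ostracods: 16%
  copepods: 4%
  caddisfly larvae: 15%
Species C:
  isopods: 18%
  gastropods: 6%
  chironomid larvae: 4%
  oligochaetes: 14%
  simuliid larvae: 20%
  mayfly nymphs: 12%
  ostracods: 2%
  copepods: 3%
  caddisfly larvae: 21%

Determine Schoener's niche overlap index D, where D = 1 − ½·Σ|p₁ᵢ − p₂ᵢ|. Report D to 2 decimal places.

0.72

Convert percentages to proportions (divide by 100).
Σ|p₁ᵢ − p₂ᵢ| = 0.10 + 0.04 + 0.09 + 0.03 + 0.08 + 0.01 + 0.14 + 0.01 + 0.06 = 0.56
D = 1 − ½ × 0.56 = 1 − 0.280 = 0.7200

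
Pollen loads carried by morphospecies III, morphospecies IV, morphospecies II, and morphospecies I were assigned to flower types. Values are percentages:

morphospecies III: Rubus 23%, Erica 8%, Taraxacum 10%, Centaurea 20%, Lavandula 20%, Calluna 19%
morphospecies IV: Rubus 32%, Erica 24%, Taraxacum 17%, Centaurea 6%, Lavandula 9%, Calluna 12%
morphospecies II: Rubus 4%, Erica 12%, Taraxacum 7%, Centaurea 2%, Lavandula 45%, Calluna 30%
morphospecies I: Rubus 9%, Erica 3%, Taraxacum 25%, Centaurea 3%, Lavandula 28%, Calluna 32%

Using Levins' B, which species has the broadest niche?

morphospecies III

Convert percentages to proportions (divide by 100).
Σp_IIIᵢ² = 0.23² + 0.08² + 0.10² + 0.20² + 0.20² + 0.19² = 0.0529 + 0.0064 + 0.0100 + 0.0400 + 0.0400 + 0.0361 = 0.1854
B_III = 1 / 0.1854 = 5.3937
Σp_IVᵢ² = 0.32² + 0.24² + 0.17² + 0.06² + 0.09² + 0.12² = 0.1024 + 0.0576 + 0.0289 + 0.0036 + 0.0081 + 0.0144 = 0.2150
B_IV = 1 / 0.2150 = 4.6512
Σp_IIᵢ² = 0.04² + 0.12² + 0.07² + 0.02² + 0.45² + 0.30² = 0.0016 + 0.0144 + 0.0049 + 0.0004 + 0.2025 + 0.0900 = 0.3138
B_II = 1 / 0.3138 = 3.1867
Σp_Iᵢ² = 0.09² + 0.03² + 0.25² + 0.03² + 0.28² + 0.32² = 0.0081 + 0.0009 + 0.0625 + 0.0009 + 0.0784 + 0.1024 = 0.2532
B_I = 1 / 0.2532 = 3.9494
Highest B → broadest niche (most generalist): morphospecies III (B = 5.39).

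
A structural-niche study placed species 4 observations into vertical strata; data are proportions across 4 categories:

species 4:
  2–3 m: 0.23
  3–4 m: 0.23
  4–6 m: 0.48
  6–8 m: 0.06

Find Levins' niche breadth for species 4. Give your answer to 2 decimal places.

2.94

Σpᵢ² = 0.23² + 0.23² + 0.48² + 0.06² = 0.0529 + 0.0529 + 0.2304 + 0.0036 = 0.3398
B = 1 / 0.3398 = 2.9429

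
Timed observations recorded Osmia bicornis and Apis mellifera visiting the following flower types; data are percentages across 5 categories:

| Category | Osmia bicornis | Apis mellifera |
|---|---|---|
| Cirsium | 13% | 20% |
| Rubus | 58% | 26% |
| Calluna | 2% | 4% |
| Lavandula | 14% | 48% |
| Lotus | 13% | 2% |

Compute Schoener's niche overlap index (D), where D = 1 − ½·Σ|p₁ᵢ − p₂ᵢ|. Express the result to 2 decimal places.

0.57

Convert percentages to proportions (divide by 100).
Σ|p₁ᵢ − p₂ᵢ| = 0.07 + 0.32 + 0.02 + 0.34 + 0.11 = 0.86
D = 1 − ½ × 0.86 = 1 − 0.430 = 0.5700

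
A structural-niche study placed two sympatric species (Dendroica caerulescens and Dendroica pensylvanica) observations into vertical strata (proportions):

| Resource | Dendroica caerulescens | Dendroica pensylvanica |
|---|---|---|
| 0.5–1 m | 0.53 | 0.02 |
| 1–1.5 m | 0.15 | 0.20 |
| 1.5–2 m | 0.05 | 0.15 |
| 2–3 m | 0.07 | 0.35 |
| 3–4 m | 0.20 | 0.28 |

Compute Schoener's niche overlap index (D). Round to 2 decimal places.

0.49

Σ|p₁ᵢ − p₂ᵢ| = 0.51 + 0.05 + 0.10 + 0.28 + 0.08 = 1.02
D = 1 − ½ × 1.02 = 1 − 0.510 = 0.4900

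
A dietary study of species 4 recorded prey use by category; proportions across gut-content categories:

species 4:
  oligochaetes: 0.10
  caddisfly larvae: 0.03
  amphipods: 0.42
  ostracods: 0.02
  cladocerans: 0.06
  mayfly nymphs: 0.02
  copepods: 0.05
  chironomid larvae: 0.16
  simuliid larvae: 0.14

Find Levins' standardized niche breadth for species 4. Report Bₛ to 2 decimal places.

Σpᵢ² = 0.10² + 0.03² + 0.42² + 0.02² + 0.06² + 0.02² + 0.05² + 0.16² + 0.14² = 0.0100 + 0.0009 + 0.1764 + 0.0004 + 0.0036 + 0.0004 + 0.0025 + 0.0256 + 0.0196 = 0.2394
B = 1 / 0.2394 = 4.1771
Bₛ = (B − 1)/(n − 1) = (4.1771 − 1)/(9 − 1) = 3.1771/8 = 0.3971

0.40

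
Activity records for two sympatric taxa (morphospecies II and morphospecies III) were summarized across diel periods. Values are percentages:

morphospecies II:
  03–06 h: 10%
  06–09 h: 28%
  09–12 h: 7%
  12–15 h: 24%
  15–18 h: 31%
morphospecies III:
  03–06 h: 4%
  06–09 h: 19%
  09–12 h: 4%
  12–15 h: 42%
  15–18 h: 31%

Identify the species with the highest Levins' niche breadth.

Convert percentages to proportions (divide by 100).
Σp_IIᵢ² = 0.10² + 0.28² + 0.07² + 0.24² + 0.31² = 0.0100 + 0.0784 + 0.0049 + 0.0576 + 0.0961 = 0.2470
B_II = 1 / 0.2470 = 4.0486
Σp_IIIᵢ² = 0.04² + 0.19² + 0.04² + 0.42² + 0.31² = 0.0016 + 0.0361 + 0.0016 + 0.1764 + 0.0961 = 0.3118
B_III = 1 / 0.3118 = 3.2072
Highest B → broadest niche (most generalist): morphospecies II (B = 4.05).

morphospecies II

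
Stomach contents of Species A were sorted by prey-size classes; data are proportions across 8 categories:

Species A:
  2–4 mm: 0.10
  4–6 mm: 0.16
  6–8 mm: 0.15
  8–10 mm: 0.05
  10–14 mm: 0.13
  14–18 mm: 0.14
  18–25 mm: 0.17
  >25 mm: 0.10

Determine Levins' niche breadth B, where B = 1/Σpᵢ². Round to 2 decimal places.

7.35

Σpᵢ² = 0.10² + 0.16² + 0.15² + 0.05² + 0.13² + 0.14² + 0.17² + 0.10² = 0.0100 + 0.0256 + 0.0225 + 0.0025 + 0.0169 + 0.0196 + 0.0289 + 0.0100 = 0.1360
B = 1 / 0.1360 = 7.3529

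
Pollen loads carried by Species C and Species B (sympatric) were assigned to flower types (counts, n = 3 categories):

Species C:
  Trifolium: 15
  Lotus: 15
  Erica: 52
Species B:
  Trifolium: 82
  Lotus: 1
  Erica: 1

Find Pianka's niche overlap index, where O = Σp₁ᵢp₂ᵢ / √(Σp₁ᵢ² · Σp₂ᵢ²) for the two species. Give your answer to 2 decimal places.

0.28

Proportions for Species C (n=82): 15/82=0.1829, 15/82=0.1829, 52/82=0.6341
Proportions for Species B (n=84): 82/84=0.9762, 1/84=0.0119, 1/84=0.0119
Σ p₁ᵢp₂ᵢ = 0.178547 + 0.002177 + 0.007546 = 0.188270
Σp_1ᵢ² = 0.1829² + 0.1829² + 0.6341² = 0.033452 + 0.033452 + 0.402083 = 0.468987
Σp_2ᵢ² = 0.9762² + 0.0119² + 0.0119² = 0.952966 + 0.000142 + 0.000142 = 0.953250
O = 0.188270 / √(0.468987 × 0.953250) = 0.188270 / 0.6686268 = 0.2816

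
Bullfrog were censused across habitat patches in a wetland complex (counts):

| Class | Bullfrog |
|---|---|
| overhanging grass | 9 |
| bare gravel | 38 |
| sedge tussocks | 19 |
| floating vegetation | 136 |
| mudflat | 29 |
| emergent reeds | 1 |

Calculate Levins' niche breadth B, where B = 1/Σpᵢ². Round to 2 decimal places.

Proportions for Bullfrog (n=232): 9/232=0.0388, 38/232=0.1638, 19/232=0.0819, 136/232=0.5862, 29/232=0.1250, 1/232=0.0043
Σpᵢ² = 0.0388² + 0.1638² + 0.0819² + 0.5862² + 0.1250² + 0.0043² = 0.001505 + 0.026830 + 0.006708 + 0.343630 + 0.015625 + 0.000018 = 0.394316
B = 1 / 0.394316 = 2.5360

2.54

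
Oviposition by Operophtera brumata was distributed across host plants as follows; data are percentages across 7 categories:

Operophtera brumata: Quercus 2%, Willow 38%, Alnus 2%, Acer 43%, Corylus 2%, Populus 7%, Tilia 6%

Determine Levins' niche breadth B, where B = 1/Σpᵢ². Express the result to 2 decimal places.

Convert percentages to proportions (divide by 100).
Σpᵢ² = 0.02² + 0.38² + 0.02² + 0.43² + 0.02² + 0.07² + 0.06² = 0.0004 + 0.1444 + 0.0004 + 0.1849 + 0.0004 + 0.0049 + 0.0036 = 0.3390
B = 1 / 0.3390 = 2.9499

2.95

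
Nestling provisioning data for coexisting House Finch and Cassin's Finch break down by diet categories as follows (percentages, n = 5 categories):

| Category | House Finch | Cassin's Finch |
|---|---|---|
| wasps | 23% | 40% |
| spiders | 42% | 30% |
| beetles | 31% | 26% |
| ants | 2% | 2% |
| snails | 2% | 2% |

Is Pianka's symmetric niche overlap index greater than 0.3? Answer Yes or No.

Convert percentages to proportions (divide by 100).
Σ p₁ᵢp₂ᵢ = 0.0920 + 0.1260 + 0.0806 + 0.0004 + 0.0004 = 0.2994
Σp_1ᵢ² = 0.23² + 0.42² + 0.31² + 0.02² + 0.02² = 0.0529 + 0.1764 + 0.0961 + 0.0004 + 0.0004 = 0.3262
Σp_2ᵢ² = 0.40² + 0.30² + 0.26² + 0.02² + 0.02² = 0.1600 + 0.0900 + 0.0676 + 0.0004 + 0.0004 = 0.3184
O = 0.2994 / √(0.3262 × 0.3184) = 0.2994 / 0.32228 = 0.9290
O = 0.9290 > 0.3 → Yes.

Yes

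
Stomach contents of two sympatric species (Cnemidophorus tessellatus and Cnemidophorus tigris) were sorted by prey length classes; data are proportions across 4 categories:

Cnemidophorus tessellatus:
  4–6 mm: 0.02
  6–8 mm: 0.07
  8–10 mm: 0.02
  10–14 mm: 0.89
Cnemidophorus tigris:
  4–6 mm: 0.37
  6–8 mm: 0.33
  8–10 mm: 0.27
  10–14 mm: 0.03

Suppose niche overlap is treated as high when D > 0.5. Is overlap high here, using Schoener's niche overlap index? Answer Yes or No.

Σ|p₁ᵢ − p₂ᵢ| = 0.35 + 0.26 + 0.25 + 0.86 = 1.72
D = 1 − ½ × 1.72 = 1 − 0.860 = 0.1400
D = 0.1400 < 0.5 → No.

No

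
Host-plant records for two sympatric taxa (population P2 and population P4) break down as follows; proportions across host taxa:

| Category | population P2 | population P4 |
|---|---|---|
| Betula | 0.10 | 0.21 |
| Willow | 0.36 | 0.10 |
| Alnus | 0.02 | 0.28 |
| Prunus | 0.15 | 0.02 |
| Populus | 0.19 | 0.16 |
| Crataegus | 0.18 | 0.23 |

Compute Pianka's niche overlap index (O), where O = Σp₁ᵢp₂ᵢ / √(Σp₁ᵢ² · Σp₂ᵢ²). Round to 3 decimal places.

Σ p₁ᵢp₂ᵢ = 0.0210 + 0.0360 + 0.0056 + 0.0030 + 0.0304 + 0.0414 = 0.1374
Σp_1ᵢ² = 0.10² + 0.36² + 0.02² + 0.15² + 0.19² + 0.18² = 0.0100 + 0.1296 + 0.0004 + 0.0225 + 0.0361 + 0.0324 = 0.2310
Σp_2ᵢ² = 0.21² + 0.10² + 0.28² + 0.02² + 0.16² + 0.23² = 0.0441 + 0.0100 + 0.0784 + 0.0004 + 0.0256 + 0.0529 = 0.2114
O = 0.1374 / √(0.2310 × 0.2114) = 0.1374 / 0.220983 = 0.62177

0.622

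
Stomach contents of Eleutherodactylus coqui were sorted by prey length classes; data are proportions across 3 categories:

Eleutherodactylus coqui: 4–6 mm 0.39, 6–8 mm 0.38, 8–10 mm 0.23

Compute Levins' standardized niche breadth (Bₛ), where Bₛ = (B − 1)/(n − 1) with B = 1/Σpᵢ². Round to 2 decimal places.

Σpᵢ² = 0.39² + 0.38² + 0.23² = 0.1521 + 0.1444 + 0.0529 = 0.3494
B = 1 / 0.3494 = 2.8620
Bₛ = (B − 1)/(n − 1) = (2.8620 − 1)/(3 − 1) = 1.8620/2 = 0.9310

0.93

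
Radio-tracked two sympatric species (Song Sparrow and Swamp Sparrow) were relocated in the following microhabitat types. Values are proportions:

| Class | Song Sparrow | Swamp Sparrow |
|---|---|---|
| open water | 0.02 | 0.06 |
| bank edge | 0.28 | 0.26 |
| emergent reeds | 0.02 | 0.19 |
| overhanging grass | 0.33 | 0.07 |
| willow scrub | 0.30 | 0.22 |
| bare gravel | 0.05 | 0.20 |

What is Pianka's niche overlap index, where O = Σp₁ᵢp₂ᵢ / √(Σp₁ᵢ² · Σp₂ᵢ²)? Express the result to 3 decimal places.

0.746

Σ p₁ᵢp₂ᵢ = 0.0012 + 0.0728 + 0.0038 + 0.0231 + 0.0660 + 0.0100 = 0.1769
Σp_1ᵢ² = 0.02² + 0.28² + 0.02² + 0.33² + 0.30² + 0.05² = 0.0004 + 0.0784 + 0.0004 + 0.1089 + 0.0900 + 0.0025 = 0.2806
Σp_2ᵢ² = 0.06² + 0.26² + 0.19² + 0.07² + 0.22² + 0.20² = 0.0036 + 0.0676 + 0.0361 + 0.0049 + 0.0484 + 0.0400 = 0.2006
O = 0.1769 / √(0.2806 × 0.2006) = 0.1769 / 0.237252 = 0.74562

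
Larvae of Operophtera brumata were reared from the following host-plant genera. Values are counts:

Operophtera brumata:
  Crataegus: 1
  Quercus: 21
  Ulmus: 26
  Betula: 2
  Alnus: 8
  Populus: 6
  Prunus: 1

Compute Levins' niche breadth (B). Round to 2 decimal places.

3.45

Proportions for Operophtera brumata (n=65): 1/65=0.0154, 21/65=0.3231, 26/65=0.4000, 2/65=0.0308, 8/65=0.1231, 6/65=0.0923, 1/65=0.0154
Σpᵢ² = 0.0154² + 0.3231² + 0.4000² + 0.0308² + 0.1231² + 0.0923² + 0.0154² = 0.000237 + 0.104394 + 0.160000 + 0.000949 + 0.015154 + 0.008519 + 0.000237 = 0.289490
B = 1 / 0.289490 = 3.4544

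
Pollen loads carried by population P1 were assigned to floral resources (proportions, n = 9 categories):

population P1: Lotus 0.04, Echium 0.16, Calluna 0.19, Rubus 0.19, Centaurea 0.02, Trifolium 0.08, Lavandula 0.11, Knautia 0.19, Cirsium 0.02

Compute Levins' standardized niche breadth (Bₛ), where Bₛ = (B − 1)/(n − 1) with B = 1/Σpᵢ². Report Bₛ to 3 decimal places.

0.682

Σpᵢ² = 0.04² + 0.16² + 0.19² + 0.19² + 0.02² + 0.08² + 0.11² + 0.19² + 0.02² = 0.0016 + 0.0256 + 0.0361 + 0.0361 + 0.0004 + 0.0064 + 0.0121 + 0.0361 + 0.0004 = 0.1548
B = 1 / 0.1548 = 6.45995
Bₛ = (B − 1)/(n − 1) = (6.45995 − 1)/(9 − 1) = 5.45995/8 = 0.68249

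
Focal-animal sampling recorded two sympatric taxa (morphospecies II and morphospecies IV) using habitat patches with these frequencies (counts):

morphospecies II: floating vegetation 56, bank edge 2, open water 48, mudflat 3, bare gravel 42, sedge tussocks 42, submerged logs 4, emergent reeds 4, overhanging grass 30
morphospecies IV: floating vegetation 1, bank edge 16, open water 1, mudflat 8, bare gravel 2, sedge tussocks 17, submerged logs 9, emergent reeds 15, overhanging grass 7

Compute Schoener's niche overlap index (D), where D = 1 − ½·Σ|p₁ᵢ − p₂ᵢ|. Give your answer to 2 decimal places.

Proportions for morphospecies II (n=231): 56/231=0.2424, 2/231=0.0087, 48/231=0.2078, 3/231=0.0130, 42/231=0.1818, 42/231=0.1818, 4/231=0.0173, 4/231=0.0173, 30/231=0.1299
Proportions for morphospecies IV (n=76): 1/76=0.0132, 16/76=0.2105, 1/76=0.0132, 8/76=0.1053, 2/76=0.0263, 17/76=0.2237, 9/76=0.1184, 15/76=0.1974, 7/76=0.0921
Σ|p₁ᵢ − p₂ᵢ| = 0.2292 + 0.2018 + 0.1946 + 0.0923 + 0.1555 + 0.0419 + 0.1011 + 0.1801 + 0.0378 = 1.2343
D = 1 − ½ × 1.2343 = 1 − 0.61715 = 0.38285

0.38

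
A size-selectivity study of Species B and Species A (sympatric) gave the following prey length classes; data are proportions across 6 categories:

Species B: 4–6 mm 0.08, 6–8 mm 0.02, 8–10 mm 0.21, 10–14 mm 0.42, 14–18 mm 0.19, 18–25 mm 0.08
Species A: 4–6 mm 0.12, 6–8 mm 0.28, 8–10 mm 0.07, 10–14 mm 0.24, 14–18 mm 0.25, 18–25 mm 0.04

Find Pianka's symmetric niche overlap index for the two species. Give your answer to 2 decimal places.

0.75

Σ p₁ᵢp₂ᵢ = 0.0096 + 0.0056 + 0.0147 + 0.1008 + 0.0475 + 0.0032 = 0.1814
Σp_1ᵢ² = 0.08² + 0.02² + 0.21² + 0.42² + 0.19² + 0.08² = 0.0064 + 0.0004 + 0.0441 + 0.1764 + 0.0361 + 0.0064 = 0.2698
Σp_2ᵢ² = 0.12² + 0.28² + 0.07² + 0.24² + 0.25² + 0.04² = 0.0144 + 0.0784 + 0.0049 + 0.0576 + 0.0625 + 0.0016 = 0.2194
O = 0.1814 / √(0.2698 × 0.2194) = 0.1814 / 0.24330 = 0.7456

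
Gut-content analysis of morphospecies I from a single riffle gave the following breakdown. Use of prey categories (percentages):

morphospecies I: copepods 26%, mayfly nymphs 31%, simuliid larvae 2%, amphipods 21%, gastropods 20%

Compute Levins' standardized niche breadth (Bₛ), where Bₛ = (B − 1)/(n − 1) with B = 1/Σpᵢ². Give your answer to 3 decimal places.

Convert percentages to proportions (divide by 100).
Σpᵢ² = 0.26² + 0.31² + 0.02² + 0.21² + 0.20² = 0.0676 + 0.0961 + 0.0004 + 0.0441 + 0.0400 = 0.2482
B = 1 / 0.2482 = 4.02901
Bₛ = (B − 1)/(n − 1) = (4.02901 − 1)/(5 − 1) = 3.02901/4 = 0.75725

0.757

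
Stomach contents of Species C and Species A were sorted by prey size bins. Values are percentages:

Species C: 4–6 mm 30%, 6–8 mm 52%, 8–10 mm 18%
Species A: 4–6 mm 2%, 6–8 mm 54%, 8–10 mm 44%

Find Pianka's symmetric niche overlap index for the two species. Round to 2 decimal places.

0.84

Convert percentages to proportions (divide by 100).
Σ p₁ᵢp₂ᵢ = 0.0060 + 0.2808 + 0.0792 = 0.3660
Σp_1ᵢ² = 0.30² + 0.52² + 0.18² = 0.0900 + 0.2704 + 0.0324 = 0.3928
Σp_2ᵢ² = 0.02² + 0.54² + 0.44² = 0.0004 + 0.2916 + 0.1936 = 0.4856
O = 0.3660 / √(0.3928 × 0.4856) = 0.3660 / 0.43674 = 0.8380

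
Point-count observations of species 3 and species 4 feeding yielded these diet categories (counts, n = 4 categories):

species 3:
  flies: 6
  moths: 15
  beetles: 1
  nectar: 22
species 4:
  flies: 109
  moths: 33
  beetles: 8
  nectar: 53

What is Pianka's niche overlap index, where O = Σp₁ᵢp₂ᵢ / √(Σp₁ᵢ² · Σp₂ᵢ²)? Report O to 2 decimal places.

Proportions for species 3 (n=44): 6/44=0.1364, 15/44=0.3409, 1/44=0.0227, 22/44=0.5000
Proportions for species 4 (n=203): 109/203=0.5369, 33/203=0.1626, 8/203=0.0394, 53/203=0.2611
Σ p₁ᵢp₂ᵢ = 0.073233 + 0.055430 + 0.000894 + 0.130550 = 0.260107
Σp_1ᵢ² = 0.1364² + 0.3409² + 0.0227² + 0.5000² = 0.018605 + 0.116213 + 0.000515 + 0.250000 = 0.385333
Σp_2ᵢ² = 0.5369² + 0.1626² + 0.0394² + 0.2611² = 0.288262 + 0.026439 + 0.001552 + 0.068173 = 0.384426
O = 0.260107 / √(0.385333 × 0.384426) = 0.260107 / 0.3848792 = 0.6758

0.68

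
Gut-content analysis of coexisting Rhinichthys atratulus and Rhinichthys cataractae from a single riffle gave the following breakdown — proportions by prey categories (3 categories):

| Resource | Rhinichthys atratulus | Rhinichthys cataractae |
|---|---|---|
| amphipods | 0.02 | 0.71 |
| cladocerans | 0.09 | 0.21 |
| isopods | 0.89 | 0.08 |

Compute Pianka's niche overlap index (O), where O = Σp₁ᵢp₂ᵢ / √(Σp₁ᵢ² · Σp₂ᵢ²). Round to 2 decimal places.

Σ p₁ᵢp₂ᵢ = 0.0142 + 0.0189 + 0.0712 = 0.1043
Σp_1ᵢ² = 0.02² + 0.09² + 0.89² = 0.0004 + 0.0081 + 0.7921 = 0.8006
Σp_2ᵢ² = 0.71² + 0.21² + 0.08² = 0.5041 + 0.0441 + 0.0064 = 0.5546
O = 0.1043 / √(0.8006 × 0.5546) = 0.1043 / 0.66634 = 0.1565

0.16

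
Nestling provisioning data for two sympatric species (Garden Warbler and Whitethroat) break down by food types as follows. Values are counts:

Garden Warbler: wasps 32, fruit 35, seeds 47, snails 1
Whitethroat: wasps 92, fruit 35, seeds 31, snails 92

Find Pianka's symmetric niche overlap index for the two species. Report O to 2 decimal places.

0.62

Proportions for Garden Warbler (n=115): 32/115=0.2783, 35/115=0.3043, 47/115=0.4087, 1/115=0.0087
Proportions for Whitethroat (n=250): 92/250=0.3680, 35/250=0.1400, 31/250=0.1240, 92/250=0.3680
Σ p₁ᵢp₂ᵢ = 0.102414 + 0.042602 + 0.050679 + 0.003202 = 0.198897
Σp_1ᵢ² = 0.2783² + 0.3043² + 0.4087² + 0.0087² = 0.077451 + 0.092598 + 0.167036 + 0.000076 = 0.337161
Σp_2ᵢ² = 0.3680² + 0.1400² + 0.1240² + 0.3680² = 0.135424 + 0.019600 + 0.015376 + 0.135424 = 0.305824
O = 0.198897 / √(0.337161 × 0.305824) = 0.198897 / 0.3211105 = 0.6194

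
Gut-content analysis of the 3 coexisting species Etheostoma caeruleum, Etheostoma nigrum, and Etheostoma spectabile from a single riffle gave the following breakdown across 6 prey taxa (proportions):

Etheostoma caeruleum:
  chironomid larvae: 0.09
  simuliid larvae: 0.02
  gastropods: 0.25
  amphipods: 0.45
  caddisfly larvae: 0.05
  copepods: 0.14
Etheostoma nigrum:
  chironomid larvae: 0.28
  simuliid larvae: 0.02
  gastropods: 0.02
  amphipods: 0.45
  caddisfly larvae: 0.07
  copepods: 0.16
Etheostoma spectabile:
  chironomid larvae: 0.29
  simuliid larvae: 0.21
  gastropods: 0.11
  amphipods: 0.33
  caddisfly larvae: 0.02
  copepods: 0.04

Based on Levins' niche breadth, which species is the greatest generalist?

Σp_caerᵢ² = 0.09² + 0.02² + 0.25² + 0.45² + 0.05² + 0.14² = 0.0081 + 0.0004 + 0.0625 + 0.2025 + 0.0025 + 0.0196 = 0.2956
B_caer = 1 / 0.2956 = 3.3829
Σp_nigrᵢ² = 0.28² + 0.02² + 0.02² + 0.45² + 0.07² + 0.16² = 0.0784 + 0.0004 + 0.0004 + 0.2025 + 0.0049 + 0.0256 = 0.3122
B_nigr = 1 / 0.3122 = 3.2031
Σp_specᵢ² = 0.29² + 0.21² + 0.11² + 0.33² + 0.02² + 0.04² = 0.0841 + 0.0441 + 0.0121 + 0.1089 + 0.0004 + 0.0016 = 0.2512
B_spec = 1 / 0.2512 = 3.9809
Highest B → broadest niche (most generalist): Etheostoma spectabile (B = 3.98).

Etheostoma spectabile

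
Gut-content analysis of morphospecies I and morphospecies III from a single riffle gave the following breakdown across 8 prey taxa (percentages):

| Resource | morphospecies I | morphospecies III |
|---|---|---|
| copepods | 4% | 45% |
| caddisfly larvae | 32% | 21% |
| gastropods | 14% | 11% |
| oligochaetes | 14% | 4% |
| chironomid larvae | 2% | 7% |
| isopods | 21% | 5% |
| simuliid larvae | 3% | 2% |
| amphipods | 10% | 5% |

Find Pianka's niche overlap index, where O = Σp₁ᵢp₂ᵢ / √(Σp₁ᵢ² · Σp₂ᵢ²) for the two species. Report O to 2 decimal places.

0.53

Convert percentages to proportions (divide by 100).
Σ p₁ᵢp₂ᵢ = 0.0180 + 0.0672 + 0.0154 + 0.0056 + 0.0014 + 0.0105 + 0.0006 + 0.0050 = 0.1237
Σp_1ᵢ² = 0.04² + 0.32² + 0.14² + 0.14² + 0.02² + 0.21² + 0.03² + 0.10² = 0.0016 + 0.1024 + 0.0196 + 0.0196 + 0.0004 + 0.0441 + 0.0009 + 0.0100 = 0.1986
Σp_2ᵢ² = 0.45² + 0.21² + 0.11² + 0.04² + 0.07² + 0.05² + 0.02² + 0.05² = 0.2025 + 0.0441 + 0.0121 + 0.0016 + 0.0049 + 0.0025 + 0.0004 + 0.0025 = 0.2706
O = 0.1237 / √(0.1986 × 0.2706) = 0.1237 / 0.23182 = 0.5336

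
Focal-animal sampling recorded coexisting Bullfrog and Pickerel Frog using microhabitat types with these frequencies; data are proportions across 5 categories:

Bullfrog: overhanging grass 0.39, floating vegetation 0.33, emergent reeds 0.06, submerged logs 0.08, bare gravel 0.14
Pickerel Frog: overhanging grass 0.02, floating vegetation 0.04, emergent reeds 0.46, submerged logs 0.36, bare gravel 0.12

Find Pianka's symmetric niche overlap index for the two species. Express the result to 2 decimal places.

0.29

Σ p₁ᵢp₂ᵢ = 0.0078 + 0.0132 + 0.0276 + 0.0288 + 0.0168 = 0.0942
Σp_1ᵢ² = 0.39² + 0.33² + 0.06² + 0.08² + 0.14² = 0.1521 + 0.1089 + 0.0036 + 0.0064 + 0.0196 = 0.2906
Σp_2ᵢ² = 0.02² + 0.04² + 0.46² + 0.36² + 0.12² = 0.0004 + 0.0016 + 0.2116 + 0.1296 + 0.0144 = 0.3576
O = 0.0942 / √(0.2906 × 0.3576) = 0.0942 / 0.32236 = 0.2922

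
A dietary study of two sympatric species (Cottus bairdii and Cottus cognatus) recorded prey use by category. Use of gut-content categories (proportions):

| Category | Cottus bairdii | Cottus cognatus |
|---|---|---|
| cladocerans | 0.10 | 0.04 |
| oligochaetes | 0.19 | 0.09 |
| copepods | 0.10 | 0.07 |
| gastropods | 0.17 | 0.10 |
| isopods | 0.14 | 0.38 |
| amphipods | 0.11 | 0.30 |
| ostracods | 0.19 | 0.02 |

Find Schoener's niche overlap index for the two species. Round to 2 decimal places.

Σ|p₁ᵢ − p₂ᵢ| = 0.06 + 0.10 + 0.03 + 0.07 + 0.24 + 0.19 + 0.17 = 0.86
D = 1 − ½ × 0.86 = 1 − 0.430 = 0.5700

0.57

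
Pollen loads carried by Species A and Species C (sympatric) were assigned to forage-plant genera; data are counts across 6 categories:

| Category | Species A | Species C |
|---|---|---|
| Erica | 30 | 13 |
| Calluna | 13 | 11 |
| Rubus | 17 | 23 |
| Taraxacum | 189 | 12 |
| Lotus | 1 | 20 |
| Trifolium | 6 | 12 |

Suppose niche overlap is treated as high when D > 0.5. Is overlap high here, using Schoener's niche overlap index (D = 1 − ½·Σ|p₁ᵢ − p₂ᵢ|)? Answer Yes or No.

Proportions for Species A (n=256): 30/256=0.1172, 13/256=0.0508, 17/256=0.0664, 189/256=0.7383, 1/256=0.0039, 6/256=0.0234
Proportions for Species C (n=91): 13/91=0.1429, 11/91=0.1209, 23/91=0.2527, 12/91=0.1319, 20/91=0.2198, 12/91=0.1319
Σ|p₁ᵢ − p₂ᵢ| = 0.0257 + 0.0701 + 0.1863 + 0.6064 + 0.2159 + 0.1085 = 1.2129
D = 1 − ½ × 1.2129 = 1 − 0.60645 = 0.39355
D = 0.39355 < 0.5 → No.

No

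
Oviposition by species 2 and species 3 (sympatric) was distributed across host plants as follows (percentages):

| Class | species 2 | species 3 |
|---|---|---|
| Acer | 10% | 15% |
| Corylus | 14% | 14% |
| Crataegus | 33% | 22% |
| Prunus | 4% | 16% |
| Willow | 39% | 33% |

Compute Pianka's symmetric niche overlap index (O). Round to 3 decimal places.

0.945

Convert percentages to proportions (divide by 100).
Σ p₁ᵢp₂ᵢ = 0.0150 + 0.0196 + 0.0726 + 0.0064 + 0.1287 = 0.2423
Σp_1ᵢ² = 0.10² + 0.14² + 0.33² + 0.04² + 0.39² = 0.0100 + 0.0196 + 0.1089 + 0.0016 + 0.1521 = 0.2922
Σp_2ᵢ² = 0.15² + 0.14² + 0.22² + 0.16² + 0.33² = 0.0225 + 0.0196 + 0.0484 + 0.0256 + 0.1089 = 0.2250
O = 0.2423 / √(0.2922 × 0.2250) = 0.2423 / 0.256408 = 0.94498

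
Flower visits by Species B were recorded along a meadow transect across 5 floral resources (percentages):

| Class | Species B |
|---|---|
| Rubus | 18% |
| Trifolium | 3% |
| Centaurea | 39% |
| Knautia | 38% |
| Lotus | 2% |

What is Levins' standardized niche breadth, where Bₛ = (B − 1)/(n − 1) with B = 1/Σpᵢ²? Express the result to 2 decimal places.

0.51

Convert percentages to proportions (divide by 100).
Σpᵢ² = 0.18² + 0.03² + 0.39² + 0.38² + 0.02² = 0.0324 + 0.0009 + 0.1521 + 0.1444 + 0.0004 = 0.3302
B = 1 / 0.3302 = 3.0285
Bₛ = (B − 1)/(n − 1) = (3.0285 − 1)/(5 − 1) = 2.0285/4 = 0.5071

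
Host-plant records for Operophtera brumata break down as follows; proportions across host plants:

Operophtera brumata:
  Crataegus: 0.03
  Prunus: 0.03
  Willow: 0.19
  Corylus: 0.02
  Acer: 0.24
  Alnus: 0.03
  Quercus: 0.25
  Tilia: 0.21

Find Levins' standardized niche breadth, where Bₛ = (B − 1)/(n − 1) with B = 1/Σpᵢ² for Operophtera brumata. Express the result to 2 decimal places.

0.56

Σpᵢ² = 0.03² + 0.03² + 0.19² + 0.02² + 0.24² + 0.03² + 0.25² + 0.21² = 0.0009 + 0.0009 + 0.0361 + 0.0004 + 0.0576 + 0.0009 + 0.0625 + 0.0441 = 0.2034
B = 1 / 0.2034 = 4.9164
Bₛ = (B − 1)/(n − 1) = (4.9164 − 1)/(8 − 1) = 3.9164/7 = 0.5595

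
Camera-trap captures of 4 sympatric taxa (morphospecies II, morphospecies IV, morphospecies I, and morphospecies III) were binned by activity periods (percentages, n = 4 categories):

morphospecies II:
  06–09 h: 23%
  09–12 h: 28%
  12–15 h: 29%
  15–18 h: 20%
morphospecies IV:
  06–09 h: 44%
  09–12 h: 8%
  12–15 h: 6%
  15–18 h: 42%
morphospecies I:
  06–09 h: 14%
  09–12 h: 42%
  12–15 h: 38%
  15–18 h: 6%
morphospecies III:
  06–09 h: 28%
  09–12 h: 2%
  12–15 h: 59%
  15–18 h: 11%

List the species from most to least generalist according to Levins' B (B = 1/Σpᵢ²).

morphospecies II > morphospecies I > morphospecies IV > morphospecies III

Convert percentages to proportions (divide by 100).
Σp_IIᵢ² = 0.23² + 0.28² + 0.29² + 0.20² = 0.0529 + 0.0784 + 0.0841 + 0.0400 = 0.2554
B_II = 1 / 0.2554 = 3.9154
Σp_IVᵢ² = 0.44² + 0.08² + 0.06² + 0.42² = 0.1936 + 0.0064 + 0.0036 + 0.1764 = 0.3800
B_IV = 1 / 0.3800 = 2.6316
Σp_Iᵢ² = 0.14² + 0.42² + 0.38² + 0.06² = 0.0196 + 0.1764 + 0.1444 + 0.0036 = 0.3440
B_I = 1 / 0.3440 = 2.9070
Σp_IIIᵢ² = 0.28² + 0.02² + 0.59² + 0.11² = 0.0784 + 0.0004 + 0.3481 + 0.0121 = 0.4390
B_III = 1 / 0.4390 = 2.2779
Ranking by B (broadest → narrowest): morphospecies II (3.92) > morphospecies I (2.91) > morphospecies IV (2.63) > morphospecies III (2.28)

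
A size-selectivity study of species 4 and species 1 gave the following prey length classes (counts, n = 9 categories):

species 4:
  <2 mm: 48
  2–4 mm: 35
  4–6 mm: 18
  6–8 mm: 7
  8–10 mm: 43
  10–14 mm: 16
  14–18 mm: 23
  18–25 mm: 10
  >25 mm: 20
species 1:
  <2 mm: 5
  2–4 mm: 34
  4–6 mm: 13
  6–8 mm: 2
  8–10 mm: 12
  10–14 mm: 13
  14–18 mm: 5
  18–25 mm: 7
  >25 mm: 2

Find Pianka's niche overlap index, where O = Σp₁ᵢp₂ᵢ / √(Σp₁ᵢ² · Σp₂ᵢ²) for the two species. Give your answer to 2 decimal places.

0.75

Proportions for species 4 (n=220): 48/220=0.2182, 35/220=0.1591, 18/220=0.0818, 7/220=0.0318, 43/220=0.1955, 16/220=0.0727, 23/220=0.1045, 10/220=0.0455, 20/220=0.0909
Proportions for species 1 (n=93): 5/93=0.0538, 34/93=0.3656, 13/93=0.1398, 2/93=0.0215, 12/93=0.1290, 13/93=0.1398, 5/93=0.0538, 7/93=0.0753, 2/93=0.0215
Σ p₁ᵢp₂ᵢ = 0.011739 + 0.058167 + 0.011436 + 0.000684 + 0.025220 + 0.010163 + 0.005622 + 0.003426 + 0.001954 = 0.128411
Σp_1ᵢ² = 0.2182² + 0.1591² + 0.0818² + 0.0318² + 0.1955² + 0.0727² + 0.1045² + 0.0455² + 0.0909² = 0.047611 + 0.025313 + 0.006691 + 0.001011 + 0.038220 + 0.005285 + 0.010920 + 0.002070 + 0.008263 = 0.145384
Σp_2ᵢ² = 0.0538² + 0.3656² + 0.1398² + 0.0215² + 0.1290² + 0.1398² + 0.0538² + 0.0753² + 0.0215² = 0.002894 + 0.133663 + 0.019544 + 0.000462 + 0.016641 + 0.019544 + 0.002894 + 0.005670 + 0.000462 = 0.201774
O = 0.128411 / √(0.145384 × 0.201774) = 0.128411 / 0.1712738 = 0.7497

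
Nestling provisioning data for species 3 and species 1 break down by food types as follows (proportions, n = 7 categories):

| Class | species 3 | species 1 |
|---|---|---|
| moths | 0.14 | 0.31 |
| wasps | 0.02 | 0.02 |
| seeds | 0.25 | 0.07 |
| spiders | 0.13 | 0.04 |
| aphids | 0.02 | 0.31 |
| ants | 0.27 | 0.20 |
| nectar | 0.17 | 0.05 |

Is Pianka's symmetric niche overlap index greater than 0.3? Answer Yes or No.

Yes

Σ p₁ᵢp₂ᵢ = 0.0434 + 0.0004 + 0.0175 + 0.0052 + 0.0062 + 0.0540 + 0.0085 = 0.1352
Σp_1ᵢ² = 0.14² + 0.02² + 0.25² + 0.13² + 0.02² + 0.27² + 0.17² = 0.0196 + 0.0004 + 0.0625 + 0.0169 + 0.0004 + 0.0729 + 0.0289 = 0.2016
Σp_2ᵢ² = 0.31² + 0.02² + 0.07² + 0.04² + 0.31² + 0.20² + 0.05² = 0.0961 + 0.0004 + 0.0049 + 0.0016 + 0.0961 + 0.0400 + 0.0025 = 0.2416
O = 0.1352 / √(0.2016 × 0.2416) = 0.1352 / 0.22070 = 0.6126
O = 0.6126 > 0.3 → Yes.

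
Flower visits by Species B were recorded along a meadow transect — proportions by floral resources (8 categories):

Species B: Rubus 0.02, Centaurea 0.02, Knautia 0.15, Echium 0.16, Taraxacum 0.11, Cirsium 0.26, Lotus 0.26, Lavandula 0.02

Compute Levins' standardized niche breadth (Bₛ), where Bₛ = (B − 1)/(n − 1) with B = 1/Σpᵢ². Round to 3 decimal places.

Σpᵢ² = 0.02² + 0.02² + 0.15² + 0.16² + 0.11² + 0.26² + 0.26² + 0.02² = 0.0004 + 0.0004 + 0.0225 + 0.0256 + 0.0121 + 0.0676 + 0.0676 + 0.0004 = 0.1966
B = 1 / 0.1966 = 5.08647
Bₛ = (B − 1)/(n − 1) = (5.08647 − 1)/(8 − 1) = 4.08647/7 = 0.58378

0.584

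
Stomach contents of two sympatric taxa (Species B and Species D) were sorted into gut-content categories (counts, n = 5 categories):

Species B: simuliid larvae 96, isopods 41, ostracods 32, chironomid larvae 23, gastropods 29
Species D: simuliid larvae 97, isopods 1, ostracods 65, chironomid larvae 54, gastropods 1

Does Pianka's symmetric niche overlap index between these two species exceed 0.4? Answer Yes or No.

Proportions for Species B (n=221): 96/221=0.4344, 41/221=0.1855, 32/221=0.1448, 23/221=0.1041, 29/221=0.1312
Proportions for Species D (n=218): 97/218=0.4450, 1/218=0.0046, 65/218=0.2982, 54/218=0.2477, 1/218=0.0046
Σ p₁ᵢp₂ᵢ = 0.193308 + 0.000853 + 0.043179 + 0.025786 + 0.000604 = 0.263730
Σp_1ᵢ² = 0.4344² + 0.1855² + 0.1448² + 0.1041² + 0.1312² = 0.188703 + 0.034410 + 0.020967 + 0.010837 + 0.017213 = 0.272130
Σp_2ᵢ² = 0.4450² + 0.0046² + 0.2982² + 0.2477² + 0.0046² = 0.198025 + 0.000021 + 0.088923 + 0.061355 + 0.000021 = 0.348345
O = 0.263730 / √(0.272130 × 0.348345) = 0.263730 / 0.3078882 = 0.8566
O = 0.8566 > 0.4 → Yes.

Yes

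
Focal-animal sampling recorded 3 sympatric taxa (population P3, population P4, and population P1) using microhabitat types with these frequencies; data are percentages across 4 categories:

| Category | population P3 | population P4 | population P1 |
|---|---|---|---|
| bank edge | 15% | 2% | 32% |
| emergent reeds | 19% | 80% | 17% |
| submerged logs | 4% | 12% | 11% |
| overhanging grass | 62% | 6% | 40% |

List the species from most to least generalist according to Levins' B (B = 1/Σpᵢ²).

population P1 > population P3 > population P4

Convert percentages to proportions (divide by 100).
Σp_P3ᵢ² = 0.15² + 0.19² + 0.04² + 0.62² = 0.0225 + 0.0361 + 0.0016 + 0.3844 = 0.4446
B_P3 = 1 / 0.4446 = 2.2492
Σp_P4ᵢ² = 0.02² + 0.80² + 0.12² + 0.06² = 0.0004 + 0.6400 + 0.0144 + 0.0036 = 0.6584
B_P4 = 1 / 0.6584 = 1.5188
Σp_P1ᵢ² = 0.32² + 0.17² + 0.11² + 0.40² = 0.1024 + 0.0289 + 0.0121 + 0.1600 = 0.3034
B_P1 = 1 / 0.3034 = 3.2960
Ranking by B (broadest → narrowest): population P1 (3.30) > population P3 (2.25) > population P4 (1.52)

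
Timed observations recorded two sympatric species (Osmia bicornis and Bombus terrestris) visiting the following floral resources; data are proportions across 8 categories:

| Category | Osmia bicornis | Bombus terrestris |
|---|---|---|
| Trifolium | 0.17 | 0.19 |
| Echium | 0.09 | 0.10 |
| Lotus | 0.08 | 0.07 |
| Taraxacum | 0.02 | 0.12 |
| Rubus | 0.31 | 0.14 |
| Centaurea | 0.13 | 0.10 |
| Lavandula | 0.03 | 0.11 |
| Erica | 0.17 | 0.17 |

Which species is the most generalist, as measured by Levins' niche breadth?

Σp_bicoᵢ² = 0.17² + 0.09² + 0.08² + 0.02² + 0.31² + 0.13² + 0.03² + 0.17² = 0.0289 + 0.0081 + 0.0064 + 0.0004 + 0.0961 + 0.0169 + 0.0009 + 0.0289 = 0.1866
B_bico = 1 / 0.1866 = 5.3591
Σp_terrᵢ² = 0.19² + 0.10² + 0.07² + 0.12² + 0.14² + 0.10² + 0.11² + 0.17² = 0.0361 + 0.0100 + 0.0049 + 0.0144 + 0.0196 + 0.0100 + 0.0121 + 0.0289 = 0.1360
B_terr = 1 / 0.1360 = 7.3529
Highest B → broadest niche (most generalist): Bombus terrestris (B = 7.35).

Bombus terrestris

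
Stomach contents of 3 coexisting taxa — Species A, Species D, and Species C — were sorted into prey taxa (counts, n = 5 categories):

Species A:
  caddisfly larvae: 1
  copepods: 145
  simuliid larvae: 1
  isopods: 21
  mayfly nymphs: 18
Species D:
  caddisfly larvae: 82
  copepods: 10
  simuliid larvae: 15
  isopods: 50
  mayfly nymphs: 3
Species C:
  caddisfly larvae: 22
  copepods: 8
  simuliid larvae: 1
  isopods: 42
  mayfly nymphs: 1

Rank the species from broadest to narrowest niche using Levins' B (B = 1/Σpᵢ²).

Proportions for Species A (n=186): 1/186=0.0054, 145/186=0.7796, 1/186=0.0054, 21/186=0.1129, 18/186=0.0968
Proportions for Species D (n=160): 82/160=0.5125, 10/160=0.0625, 15/160=0.0938, 50/160=0.3125, 3/160=0.0188
Proportions for Species C (n=74): 22/74=0.2973, 8/74=0.1081, 1/74=0.0135, 42/74=0.5676, 1/74=0.0135
Σp_Aᵢ² = 0.0054² + 0.7796² + 0.0054² + 0.1129² + 0.0968² = 0.000029 + 0.607776 + 0.000029 + 0.012746 + 0.009370 = 0.629950
B_A = 1 / 0.629950 = 1.5874
Σp_Dᵢ² = 0.5125² + 0.0625² + 0.0938² + 0.3125² + 0.0188² = 0.262656 + 0.003906 + 0.008798 + 0.097656 + 0.000353 = 0.373369
B_D = 1 / 0.373369 = 2.6783
Σp_Cᵢ² = 0.2973² + 0.1081² + 0.0135² + 0.5676² + 0.0135² = 0.088387 + 0.011686 + 0.000182 + 0.322170 + 0.000182 = 0.422607
B_C = 1 / 0.422607 = 2.3663
Ranking by B (broadest → narrowest): Species D (2.68) > Species C (2.37) > Species A (1.59)

Species D > Species C > Species A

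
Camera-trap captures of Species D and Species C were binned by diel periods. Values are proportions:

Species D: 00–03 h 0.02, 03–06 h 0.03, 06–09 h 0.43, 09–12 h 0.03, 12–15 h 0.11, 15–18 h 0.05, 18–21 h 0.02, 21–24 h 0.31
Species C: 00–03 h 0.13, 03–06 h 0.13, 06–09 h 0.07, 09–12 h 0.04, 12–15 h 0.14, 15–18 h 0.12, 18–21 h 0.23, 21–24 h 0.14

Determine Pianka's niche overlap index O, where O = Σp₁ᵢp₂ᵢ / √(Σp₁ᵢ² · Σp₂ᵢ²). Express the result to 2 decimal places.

Σ p₁ᵢp₂ᵢ = 0.0026 + 0.0039 + 0.0301 + 0.0012 + 0.0154 + 0.0060 + 0.0046 + 0.0434 = 0.1072
Σp_1ᵢ² = 0.02² + 0.03² + 0.43² + 0.03² + 0.11² + 0.05² + 0.02² + 0.31² = 0.0004 + 0.0009 + 0.1849 + 0.0009 + 0.0121 + 0.0025 + 0.0004 + 0.0961 = 0.2982
Σp_2ᵢ² = 0.13² + 0.13² + 0.07² + 0.04² + 0.14² + 0.12² + 0.23² + 0.14² = 0.0169 + 0.0169 + 0.0049 + 0.0016 + 0.0196 + 0.0144 + 0.0529 + 0.0196 = 0.1468
O = 0.1072 / √(0.2982 × 0.1468) = 0.1072 / 0.20923 = 0.5124

0.51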